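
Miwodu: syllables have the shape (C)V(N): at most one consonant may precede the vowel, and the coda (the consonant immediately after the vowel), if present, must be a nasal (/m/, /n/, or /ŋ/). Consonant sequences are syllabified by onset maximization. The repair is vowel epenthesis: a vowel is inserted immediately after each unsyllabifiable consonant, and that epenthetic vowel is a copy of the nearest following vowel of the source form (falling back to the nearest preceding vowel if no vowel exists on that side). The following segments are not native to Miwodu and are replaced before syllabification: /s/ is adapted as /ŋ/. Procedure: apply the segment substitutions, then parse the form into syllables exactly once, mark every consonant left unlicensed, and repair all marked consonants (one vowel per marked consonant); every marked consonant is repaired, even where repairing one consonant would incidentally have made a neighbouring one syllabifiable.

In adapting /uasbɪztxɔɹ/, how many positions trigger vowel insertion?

After substitution the input is /uaŋbɪztxɔɹ/.
The unsyllabifiable consonants are /z/, /t/, /ɹ/; each receives one epenthetic vowel.

3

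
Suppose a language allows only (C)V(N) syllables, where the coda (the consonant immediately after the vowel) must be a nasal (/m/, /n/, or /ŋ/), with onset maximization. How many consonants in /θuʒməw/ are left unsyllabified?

The consonants /ʒ/, /w/ cannot be parsed into a legal (C)V(N) syllable (only a nasal (/m/, /n/, or /ŋ/) is licensed in coda position; onsets are limited to one consonant).

2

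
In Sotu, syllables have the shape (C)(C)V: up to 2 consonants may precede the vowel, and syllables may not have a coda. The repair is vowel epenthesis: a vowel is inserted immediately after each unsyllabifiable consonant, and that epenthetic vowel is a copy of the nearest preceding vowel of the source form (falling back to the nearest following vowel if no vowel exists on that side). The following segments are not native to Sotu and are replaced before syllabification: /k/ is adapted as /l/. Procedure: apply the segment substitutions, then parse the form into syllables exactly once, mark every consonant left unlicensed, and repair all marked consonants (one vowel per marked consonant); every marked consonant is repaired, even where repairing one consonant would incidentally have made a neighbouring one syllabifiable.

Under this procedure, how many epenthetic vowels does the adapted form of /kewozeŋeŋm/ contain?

2

After substitution the input is /lewozeŋeŋm/.
The unsyllabifiable consonants are /ŋ/, /m/; each receives one epenthetic vowel.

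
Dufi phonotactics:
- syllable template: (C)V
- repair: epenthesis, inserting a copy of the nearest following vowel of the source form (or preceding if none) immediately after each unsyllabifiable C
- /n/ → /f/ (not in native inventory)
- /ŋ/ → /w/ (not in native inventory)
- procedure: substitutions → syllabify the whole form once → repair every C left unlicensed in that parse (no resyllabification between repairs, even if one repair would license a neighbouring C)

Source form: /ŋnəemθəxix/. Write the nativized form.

wəfəeməθəxixi

Substitution: /ŋ/ → /w/, /n/ → /f/, giving /wfəemθəxix/.
Syllabifying with onset maximization leaves /w/, /m/, /x/ stranded (no codas are permitted; onsets are limited to one consonant).
Epenthesis after each stranded consonant: /w/ → /wə/, /m/ → /mə/, /x/ → /xi/.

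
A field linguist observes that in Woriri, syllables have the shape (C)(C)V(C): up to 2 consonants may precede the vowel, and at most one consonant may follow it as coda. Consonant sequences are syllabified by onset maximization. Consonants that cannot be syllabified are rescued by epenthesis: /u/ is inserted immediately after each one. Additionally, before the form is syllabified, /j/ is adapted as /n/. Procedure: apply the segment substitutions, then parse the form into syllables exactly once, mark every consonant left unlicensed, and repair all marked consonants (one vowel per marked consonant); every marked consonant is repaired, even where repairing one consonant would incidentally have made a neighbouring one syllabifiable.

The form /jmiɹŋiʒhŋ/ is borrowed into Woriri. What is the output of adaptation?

nmiɹŋiʒhuŋu

Substitution: /j/ → /n/, giving /nmiɹŋiʒhŋ/.
Under (C)(C)V(C), the unsyllabifiable consonants are /h/, /ŋ/ (at most one coda consonant is licensed; onsets may contain at most 2 consonants).
Each unlicensed consonant becomes the onset of a new syllable: /h/ → /hu/, /ŋ/ → /ŋu/.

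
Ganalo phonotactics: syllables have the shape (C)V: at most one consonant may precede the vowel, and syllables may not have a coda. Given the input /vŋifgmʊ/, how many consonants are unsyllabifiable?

3

Syllabifying with onset maximization leaves /v/, /f/, /g/ stranded (no codas are permitted; onsets are limited to one consonant).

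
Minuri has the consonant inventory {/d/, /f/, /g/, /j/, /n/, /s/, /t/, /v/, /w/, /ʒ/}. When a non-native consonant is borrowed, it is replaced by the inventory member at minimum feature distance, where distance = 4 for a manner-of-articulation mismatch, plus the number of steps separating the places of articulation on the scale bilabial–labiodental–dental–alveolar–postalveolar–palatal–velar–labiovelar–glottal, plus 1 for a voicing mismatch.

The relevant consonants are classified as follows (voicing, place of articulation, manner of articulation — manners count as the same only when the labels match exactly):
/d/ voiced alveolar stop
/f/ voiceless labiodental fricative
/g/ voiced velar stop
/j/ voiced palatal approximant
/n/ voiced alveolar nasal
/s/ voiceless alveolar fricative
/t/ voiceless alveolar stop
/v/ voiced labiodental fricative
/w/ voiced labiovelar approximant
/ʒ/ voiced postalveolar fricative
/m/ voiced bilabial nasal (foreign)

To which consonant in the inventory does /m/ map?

n

/n/ is closest: same manner (nasal), place distance 3 (bilabial→alveolar), same voicing; total 3. Next closest is /v/ at distance 5.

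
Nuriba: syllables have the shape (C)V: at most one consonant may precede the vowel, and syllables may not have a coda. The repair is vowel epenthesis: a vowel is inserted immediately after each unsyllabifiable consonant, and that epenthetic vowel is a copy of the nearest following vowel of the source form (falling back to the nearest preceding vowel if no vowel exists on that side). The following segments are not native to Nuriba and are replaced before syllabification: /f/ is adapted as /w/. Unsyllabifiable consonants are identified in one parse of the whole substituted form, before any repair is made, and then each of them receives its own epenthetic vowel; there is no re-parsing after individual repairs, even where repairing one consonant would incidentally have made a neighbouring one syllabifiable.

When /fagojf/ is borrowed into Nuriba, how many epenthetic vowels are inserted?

2

After substitution the input is /wagojw/.
The unsyllabifiable consonants are /j/, /w/; each receives one epenthetic vowel.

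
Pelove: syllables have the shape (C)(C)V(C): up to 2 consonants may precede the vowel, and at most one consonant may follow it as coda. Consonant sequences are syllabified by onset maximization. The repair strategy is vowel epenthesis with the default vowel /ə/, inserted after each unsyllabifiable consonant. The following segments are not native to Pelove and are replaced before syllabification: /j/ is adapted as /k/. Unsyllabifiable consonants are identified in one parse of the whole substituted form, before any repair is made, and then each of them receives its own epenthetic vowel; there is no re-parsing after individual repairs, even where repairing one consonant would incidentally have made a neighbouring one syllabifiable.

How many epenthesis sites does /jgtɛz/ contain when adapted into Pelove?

After substitution the input is /kgtɛz/.
The unsyllabifiable consonants are /k/; each receives one epenthetic vowel.

1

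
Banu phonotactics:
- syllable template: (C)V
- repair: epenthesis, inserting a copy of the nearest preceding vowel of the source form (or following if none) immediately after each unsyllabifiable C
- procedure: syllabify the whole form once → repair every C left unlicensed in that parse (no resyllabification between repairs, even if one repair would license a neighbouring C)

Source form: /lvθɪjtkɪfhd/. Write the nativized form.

Under (C)V, the unsyllabifiable consonants are /l/, /v/, /j/, /t/, /f/, /h/, /d/ (no codas are permitted; onsets are limited to one consonant).
Epenthesis after each stranded consonant: /l/ → /lɪ/, /v/ → /vɪ/, /j/ → /jɪ/, /t/ → /tɪ/, /f/ → /fɪ/, /h/ → /hɪ/, /d/ → /dɪ/.

lɪvɪθɪjɪtɪkɪfɪhɪdɪ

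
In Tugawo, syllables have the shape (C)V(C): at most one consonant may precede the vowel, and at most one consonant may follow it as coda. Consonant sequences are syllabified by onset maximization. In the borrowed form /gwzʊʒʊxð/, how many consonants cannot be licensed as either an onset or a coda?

Syllabifying with onset maximization leaves /g/, /w/, /ð/ stranded (at most one coda consonant is licensed; onsets are limited to one consonant).

3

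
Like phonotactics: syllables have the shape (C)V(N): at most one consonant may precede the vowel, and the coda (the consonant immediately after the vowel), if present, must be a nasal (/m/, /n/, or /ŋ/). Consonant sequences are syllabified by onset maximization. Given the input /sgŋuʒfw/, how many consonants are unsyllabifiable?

5

Under (C)V(N), the unsyllabifiable consonants are /s/, /g/, /ʒ/, /f/, /w/ (only a nasal (/m/, /n/, or /ŋ/) is licensed in coda position; onsets are limited to one consonant).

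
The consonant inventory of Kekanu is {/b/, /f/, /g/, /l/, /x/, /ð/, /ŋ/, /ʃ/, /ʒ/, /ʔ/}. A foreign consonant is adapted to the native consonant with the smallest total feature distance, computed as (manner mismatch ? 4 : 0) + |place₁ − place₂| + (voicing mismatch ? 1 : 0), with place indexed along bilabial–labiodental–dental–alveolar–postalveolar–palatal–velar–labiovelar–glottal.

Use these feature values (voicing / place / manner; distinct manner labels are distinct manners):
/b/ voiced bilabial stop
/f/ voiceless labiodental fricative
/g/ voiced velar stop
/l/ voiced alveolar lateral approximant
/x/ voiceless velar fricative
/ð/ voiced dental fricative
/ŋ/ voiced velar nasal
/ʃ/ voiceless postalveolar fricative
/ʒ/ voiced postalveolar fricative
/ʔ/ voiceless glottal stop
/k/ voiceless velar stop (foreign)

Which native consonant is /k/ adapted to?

/g/ is closest: same manner (stop), place distance 0 (velar→velar), voicing differs (+1); total 1. Next closest is /ʔ/ at distance 2.

g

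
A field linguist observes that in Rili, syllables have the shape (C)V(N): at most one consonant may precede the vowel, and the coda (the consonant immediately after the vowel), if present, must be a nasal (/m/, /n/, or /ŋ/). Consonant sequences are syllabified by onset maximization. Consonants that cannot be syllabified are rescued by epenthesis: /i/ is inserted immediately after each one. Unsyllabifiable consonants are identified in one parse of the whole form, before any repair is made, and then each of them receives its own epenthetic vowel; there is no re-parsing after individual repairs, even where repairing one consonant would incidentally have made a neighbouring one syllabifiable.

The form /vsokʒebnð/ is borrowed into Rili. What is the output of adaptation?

The consonants /v/, /k/, /b/, /n/, /ð/ cannot be parsed into a legal (C)V(N) syllable (only a nasal (/m/, /n/, or /ŋ/) is licensed in coda position; onsets are limited to one consonant).
Inserting the epenthetic vowel yields /v/ → /vi/, /k/ → /ki/, /b/ → /bi/, /n/ → /ni/, /ð/ → /ði/.

visokiʒebiniði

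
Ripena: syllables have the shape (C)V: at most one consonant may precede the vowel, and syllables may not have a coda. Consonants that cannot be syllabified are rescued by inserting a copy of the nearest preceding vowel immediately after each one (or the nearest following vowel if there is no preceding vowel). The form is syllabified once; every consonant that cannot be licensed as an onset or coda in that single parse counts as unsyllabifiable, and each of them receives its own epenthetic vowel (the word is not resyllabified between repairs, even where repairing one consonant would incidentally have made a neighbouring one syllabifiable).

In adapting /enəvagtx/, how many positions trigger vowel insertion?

3

The unsyllabifiable consonants are /g/, /t/, /x/; each receives one epenthetic vowel.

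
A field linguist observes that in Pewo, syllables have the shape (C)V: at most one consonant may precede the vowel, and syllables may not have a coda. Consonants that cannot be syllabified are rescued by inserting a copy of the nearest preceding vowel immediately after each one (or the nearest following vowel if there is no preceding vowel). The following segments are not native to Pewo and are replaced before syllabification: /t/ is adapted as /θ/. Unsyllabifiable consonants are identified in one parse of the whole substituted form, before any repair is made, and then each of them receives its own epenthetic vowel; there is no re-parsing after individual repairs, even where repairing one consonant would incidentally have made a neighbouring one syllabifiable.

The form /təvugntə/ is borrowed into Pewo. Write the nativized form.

θəvugunuθə

Substitution: /t/ → /θ/, giving /θəvugnθə/.
The consonants /g/, /n/ cannot be parsed into a legal (C)V syllable (no codas are permitted; onsets are limited to one consonant).
Inserting the epenthetic vowel yields /g/ → /gu/, /n/ → /nu/.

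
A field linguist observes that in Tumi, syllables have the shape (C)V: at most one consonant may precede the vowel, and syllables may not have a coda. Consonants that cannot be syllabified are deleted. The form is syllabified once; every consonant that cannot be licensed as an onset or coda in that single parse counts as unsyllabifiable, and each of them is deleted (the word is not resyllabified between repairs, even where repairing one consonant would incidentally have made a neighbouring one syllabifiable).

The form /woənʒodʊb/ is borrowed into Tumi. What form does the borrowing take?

The consonants /n/, /b/ cannot be parsed into a legal (C)V syllable (no codas are permitted; onsets are limited to one consonant).
Deleting the stranded consonants removes /n/, /b/.

woəʒodʊ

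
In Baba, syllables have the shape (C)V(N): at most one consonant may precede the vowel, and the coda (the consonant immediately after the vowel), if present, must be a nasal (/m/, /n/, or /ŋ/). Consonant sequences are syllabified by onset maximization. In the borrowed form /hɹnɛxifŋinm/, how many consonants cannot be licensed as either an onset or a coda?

4

Syllabifying with onset maximization leaves /h/, /ɹ/, /f/, /m/ stranded (only a nasal (/m/, /n/, or /ŋ/) is licensed in coda position; onsets are limited to one consonant).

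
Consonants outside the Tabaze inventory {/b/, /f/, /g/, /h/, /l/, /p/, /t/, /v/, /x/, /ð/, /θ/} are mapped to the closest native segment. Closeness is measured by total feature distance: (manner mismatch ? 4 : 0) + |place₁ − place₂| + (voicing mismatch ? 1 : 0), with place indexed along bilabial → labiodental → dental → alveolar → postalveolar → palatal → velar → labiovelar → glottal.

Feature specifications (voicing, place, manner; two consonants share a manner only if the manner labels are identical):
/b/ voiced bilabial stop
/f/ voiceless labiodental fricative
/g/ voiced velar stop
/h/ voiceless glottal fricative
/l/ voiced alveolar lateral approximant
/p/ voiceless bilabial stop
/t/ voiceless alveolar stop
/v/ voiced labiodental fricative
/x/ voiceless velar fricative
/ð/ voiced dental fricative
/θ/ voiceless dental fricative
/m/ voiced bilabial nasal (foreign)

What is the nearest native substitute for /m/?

b

/b/ is closest: manner differs (nasal→stop, +4), place distance 0 (bilabial→bilabial), same voicing; total 4. Next closest is /p/ at distance 5.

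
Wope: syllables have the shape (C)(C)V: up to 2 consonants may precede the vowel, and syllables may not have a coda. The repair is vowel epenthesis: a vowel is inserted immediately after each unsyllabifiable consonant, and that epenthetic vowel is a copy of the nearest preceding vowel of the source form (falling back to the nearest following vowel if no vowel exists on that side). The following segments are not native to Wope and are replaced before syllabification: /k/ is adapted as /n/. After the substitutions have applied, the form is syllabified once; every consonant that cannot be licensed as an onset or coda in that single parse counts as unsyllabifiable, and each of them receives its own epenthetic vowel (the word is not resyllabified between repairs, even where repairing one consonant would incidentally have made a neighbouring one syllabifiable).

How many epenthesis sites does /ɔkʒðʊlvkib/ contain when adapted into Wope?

3

After substitution the input is /ɔnʒðʊlvnib/.
The unsyllabifiable consonants are /n/, /l/, /b/; each receives one epenthetic vowel.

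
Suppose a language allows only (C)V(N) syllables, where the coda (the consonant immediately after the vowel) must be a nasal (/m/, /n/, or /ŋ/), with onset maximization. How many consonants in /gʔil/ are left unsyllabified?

2

The consonants /g/, /l/ cannot be parsed into a legal (C)V(N) syllable (only a nasal (/m/, /n/, or /ŋ/) is licensed in coda position; onsets are limited to one consonant).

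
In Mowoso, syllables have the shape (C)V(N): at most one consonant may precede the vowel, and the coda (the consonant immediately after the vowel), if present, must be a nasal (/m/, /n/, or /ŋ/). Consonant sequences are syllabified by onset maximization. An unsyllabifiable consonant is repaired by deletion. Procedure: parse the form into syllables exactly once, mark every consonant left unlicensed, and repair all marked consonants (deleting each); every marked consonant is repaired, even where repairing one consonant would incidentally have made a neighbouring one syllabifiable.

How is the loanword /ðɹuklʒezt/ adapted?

ɹuʒe

The consonants /ð/, /k/, /l/, /z/, /t/ cannot be parsed into a legal (C)V(N) syllable (only a nasal (/m/, /n/, or /ŋ/) is licensed in coda position; onsets are limited to one consonant).
Each unlicensed consonant is deleted: /ð/, /k/, /l/, /z/, /t/.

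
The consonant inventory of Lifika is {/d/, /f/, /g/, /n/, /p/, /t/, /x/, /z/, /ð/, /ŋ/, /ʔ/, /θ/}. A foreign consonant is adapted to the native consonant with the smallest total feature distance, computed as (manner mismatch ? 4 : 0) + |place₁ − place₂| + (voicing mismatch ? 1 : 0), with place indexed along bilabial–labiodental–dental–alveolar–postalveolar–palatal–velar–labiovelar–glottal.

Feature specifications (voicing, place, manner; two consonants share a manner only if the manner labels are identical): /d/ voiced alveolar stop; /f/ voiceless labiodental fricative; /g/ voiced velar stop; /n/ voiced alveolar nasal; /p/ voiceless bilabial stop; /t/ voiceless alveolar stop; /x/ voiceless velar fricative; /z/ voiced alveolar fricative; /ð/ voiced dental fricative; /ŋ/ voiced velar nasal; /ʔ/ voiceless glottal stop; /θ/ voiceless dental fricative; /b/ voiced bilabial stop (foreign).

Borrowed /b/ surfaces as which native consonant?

/p/ is closest: same manner (stop), place distance 0 (bilabial→bilabial), voicing differs (+1); total 1. Next closest is /d/ at distance 3.

p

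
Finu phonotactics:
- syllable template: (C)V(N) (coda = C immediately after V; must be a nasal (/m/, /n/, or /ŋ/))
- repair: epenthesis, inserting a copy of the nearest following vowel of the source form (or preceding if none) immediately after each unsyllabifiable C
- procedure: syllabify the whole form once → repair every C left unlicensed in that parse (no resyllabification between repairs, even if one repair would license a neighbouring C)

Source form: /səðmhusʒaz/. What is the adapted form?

The consonants /ð/, /m/, /s/, /z/ cannot be parsed into a legal (C)V(N) syllable (only a nasal (/m/, /n/, or /ŋ/) is licensed in coda position; onsets are limited to one consonant).
Each unlicensed consonant becomes the onset of a new syllable: /ð/ → /ðu/, /m/ → /mu/, /s/ → /sa/, /z/ → /za/.

səðumuhusaʒaza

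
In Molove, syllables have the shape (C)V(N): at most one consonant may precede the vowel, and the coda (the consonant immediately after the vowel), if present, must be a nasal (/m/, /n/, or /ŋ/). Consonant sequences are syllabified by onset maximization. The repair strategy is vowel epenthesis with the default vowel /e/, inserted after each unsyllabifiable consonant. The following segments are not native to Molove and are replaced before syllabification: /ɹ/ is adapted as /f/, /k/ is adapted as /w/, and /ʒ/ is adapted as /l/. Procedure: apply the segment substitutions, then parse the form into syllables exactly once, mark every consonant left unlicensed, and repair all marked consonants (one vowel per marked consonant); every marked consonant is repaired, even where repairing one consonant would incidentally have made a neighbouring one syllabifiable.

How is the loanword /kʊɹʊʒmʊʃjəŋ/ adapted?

wʊfʊlemʊʃejəŋ

Substitution: /k/ → /w/, /ɹ/ → /f/, /ʒ/ → /l/, giving /wʊfʊlmʊʃjəŋ/.
The consonants /l/, /ʃ/ cannot be parsed into a legal (C)V(N) syllable (only a nasal (/m/, /n/, or /ŋ/) is licensed in coda position; onsets are limited to one consonant).
Each unlicensed consonant becomes the onset of a new syllable: /l/ → /le/, /ʃ/ → /ʃe/.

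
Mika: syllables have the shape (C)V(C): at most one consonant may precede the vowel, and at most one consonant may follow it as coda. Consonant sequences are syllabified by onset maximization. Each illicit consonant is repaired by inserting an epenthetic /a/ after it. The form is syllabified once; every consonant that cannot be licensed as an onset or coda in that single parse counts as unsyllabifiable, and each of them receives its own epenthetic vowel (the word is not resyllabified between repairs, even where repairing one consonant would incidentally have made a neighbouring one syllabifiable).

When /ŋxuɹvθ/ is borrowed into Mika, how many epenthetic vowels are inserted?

The unsyllabifiable consonants are /ŋ/, /v/, /θ/; each receives one epenthetic vowel.

3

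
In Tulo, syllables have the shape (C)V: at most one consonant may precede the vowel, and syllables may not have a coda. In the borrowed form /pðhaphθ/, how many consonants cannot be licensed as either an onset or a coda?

Syllabifying with onset maximization leaves /p/, /ð/, /p/, /h/, /θ/ stranded (no codas are permitted; onsets are limited to one consonant).

5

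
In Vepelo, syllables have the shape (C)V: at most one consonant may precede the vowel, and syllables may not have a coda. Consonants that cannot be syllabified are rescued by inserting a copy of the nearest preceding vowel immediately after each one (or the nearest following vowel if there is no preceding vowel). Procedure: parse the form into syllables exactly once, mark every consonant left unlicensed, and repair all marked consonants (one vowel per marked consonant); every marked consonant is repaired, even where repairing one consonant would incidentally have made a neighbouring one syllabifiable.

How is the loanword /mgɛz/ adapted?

mɛgɛzɛ

Under (C)V, the unsyllabifiable consonants are /m/, /z/ (no codas are permitted; onsets are limited to one consonant).
Inserting the epenthetic vowel yields /m/ → /mɛ/, /z/ → /zɛ/.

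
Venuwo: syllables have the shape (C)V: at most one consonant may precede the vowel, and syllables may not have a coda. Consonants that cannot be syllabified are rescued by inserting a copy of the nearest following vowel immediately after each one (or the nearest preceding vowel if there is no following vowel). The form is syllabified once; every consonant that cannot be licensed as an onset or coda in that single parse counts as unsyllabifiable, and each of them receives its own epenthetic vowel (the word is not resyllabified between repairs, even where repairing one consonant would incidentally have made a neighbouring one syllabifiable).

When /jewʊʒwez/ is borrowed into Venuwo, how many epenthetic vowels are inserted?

The unsyllabifiable consonants are /ʒ/, /z/; each receives one epenthetic vowel.

2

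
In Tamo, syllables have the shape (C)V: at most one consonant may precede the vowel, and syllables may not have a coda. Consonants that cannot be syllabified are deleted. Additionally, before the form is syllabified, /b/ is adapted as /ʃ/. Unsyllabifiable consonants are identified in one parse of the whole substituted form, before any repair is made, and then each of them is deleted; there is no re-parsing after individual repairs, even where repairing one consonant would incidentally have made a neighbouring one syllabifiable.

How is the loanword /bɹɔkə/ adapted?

ɹɔkə

Substitution: /b/ → /ʃ/, giving /ʃɹɔkə/.
The consonants /ʃ/ cannot be parsed into a legal (C)V syllable (no codas are permitted; onsets are limited to one consonant).
Deleting the stranded consonants removes /ʃ/.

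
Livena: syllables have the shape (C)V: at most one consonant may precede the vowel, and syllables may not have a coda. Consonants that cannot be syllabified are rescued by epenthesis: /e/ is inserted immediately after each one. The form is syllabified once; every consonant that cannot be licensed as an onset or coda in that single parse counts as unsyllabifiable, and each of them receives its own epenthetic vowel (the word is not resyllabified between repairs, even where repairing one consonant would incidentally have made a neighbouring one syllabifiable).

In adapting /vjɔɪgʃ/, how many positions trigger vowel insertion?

The unsyllabifiable consonants are /v/, /g/, /ʃ/; each receives one epenthetic vowel.

3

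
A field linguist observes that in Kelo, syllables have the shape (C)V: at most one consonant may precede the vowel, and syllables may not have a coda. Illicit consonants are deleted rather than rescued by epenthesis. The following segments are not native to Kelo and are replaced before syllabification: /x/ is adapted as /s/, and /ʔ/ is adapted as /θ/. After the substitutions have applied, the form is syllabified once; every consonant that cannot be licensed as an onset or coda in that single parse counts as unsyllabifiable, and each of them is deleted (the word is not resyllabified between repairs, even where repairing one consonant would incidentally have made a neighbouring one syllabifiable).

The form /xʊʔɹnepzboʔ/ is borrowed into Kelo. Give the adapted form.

Substitution: /x/ → /s/, /ʔ/ → /θ/, giving /sʊθɹnepzboθ/.
Under (C)V, the unsyllabifiable consonants are /θ/, /ɹ/, /p/, /z/, /θ/ (no codas are permitted; onsets are limited to one consonant).
Each unlicensed consonant is deleted: /θ/, /ɹ/, /p/, /z/, /θ/.

sʊnebo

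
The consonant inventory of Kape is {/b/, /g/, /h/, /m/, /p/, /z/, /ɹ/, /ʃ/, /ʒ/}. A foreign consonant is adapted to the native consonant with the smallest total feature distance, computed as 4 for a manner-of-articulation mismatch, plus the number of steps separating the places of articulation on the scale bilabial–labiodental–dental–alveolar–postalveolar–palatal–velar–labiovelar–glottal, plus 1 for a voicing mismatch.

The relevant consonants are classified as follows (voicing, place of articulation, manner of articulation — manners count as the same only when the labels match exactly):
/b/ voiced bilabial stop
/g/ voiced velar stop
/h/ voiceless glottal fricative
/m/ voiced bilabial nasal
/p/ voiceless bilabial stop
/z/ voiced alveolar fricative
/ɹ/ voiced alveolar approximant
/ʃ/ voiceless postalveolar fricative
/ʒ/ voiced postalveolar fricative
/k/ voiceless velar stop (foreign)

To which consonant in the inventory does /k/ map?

/g/ is closest: same manner (stop), place distance 0 (velar→velar), voicing differs (+1); total 1. Next closest is /h/ at distance 6.

g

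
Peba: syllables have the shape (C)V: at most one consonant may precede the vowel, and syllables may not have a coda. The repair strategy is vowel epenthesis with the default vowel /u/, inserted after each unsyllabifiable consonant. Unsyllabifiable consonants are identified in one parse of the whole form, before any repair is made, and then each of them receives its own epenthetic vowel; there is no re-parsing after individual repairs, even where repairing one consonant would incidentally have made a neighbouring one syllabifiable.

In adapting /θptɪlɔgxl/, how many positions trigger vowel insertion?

5

The unsyllabifiable consonants are /θ/, /p/, /g/, /x/, /l/; each receives one epenthetic vowel.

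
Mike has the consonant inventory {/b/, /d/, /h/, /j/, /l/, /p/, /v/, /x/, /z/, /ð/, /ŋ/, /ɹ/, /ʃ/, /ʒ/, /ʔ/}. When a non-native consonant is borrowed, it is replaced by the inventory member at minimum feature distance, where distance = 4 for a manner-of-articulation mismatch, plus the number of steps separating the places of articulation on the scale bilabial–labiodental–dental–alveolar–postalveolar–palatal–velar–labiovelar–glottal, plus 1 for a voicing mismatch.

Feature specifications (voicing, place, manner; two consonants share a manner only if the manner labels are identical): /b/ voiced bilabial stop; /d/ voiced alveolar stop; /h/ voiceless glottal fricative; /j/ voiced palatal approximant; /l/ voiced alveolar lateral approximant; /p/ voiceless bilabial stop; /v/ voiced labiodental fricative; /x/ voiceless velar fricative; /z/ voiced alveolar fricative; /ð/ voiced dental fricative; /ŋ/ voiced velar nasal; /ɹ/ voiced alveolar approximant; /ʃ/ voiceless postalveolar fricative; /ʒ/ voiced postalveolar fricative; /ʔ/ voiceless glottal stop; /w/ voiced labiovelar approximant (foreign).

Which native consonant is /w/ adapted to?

j

/j/ is closest: same manner (approximant), place distance 2 (labiovelar→palatal), same voicing; total 2. Next closest is /ɹ/ at distance 4.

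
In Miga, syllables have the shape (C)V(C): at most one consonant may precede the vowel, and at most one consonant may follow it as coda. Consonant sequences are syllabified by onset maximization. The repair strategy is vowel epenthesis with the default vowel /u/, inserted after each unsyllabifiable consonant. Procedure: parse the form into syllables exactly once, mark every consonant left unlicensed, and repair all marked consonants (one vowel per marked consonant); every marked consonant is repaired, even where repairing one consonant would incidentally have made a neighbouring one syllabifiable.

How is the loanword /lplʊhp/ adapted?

The consonants /l/, /p/, /p/ cannot be parsed into a legal (C)V(C) syllable (at most one coda consonant is licensed; onsets are limited to one consonant).
Epenthesis after each stranded consonant: /l/ → /lu/, /p/ → /pu/, /p/ → /pu/.

lupulʊhpu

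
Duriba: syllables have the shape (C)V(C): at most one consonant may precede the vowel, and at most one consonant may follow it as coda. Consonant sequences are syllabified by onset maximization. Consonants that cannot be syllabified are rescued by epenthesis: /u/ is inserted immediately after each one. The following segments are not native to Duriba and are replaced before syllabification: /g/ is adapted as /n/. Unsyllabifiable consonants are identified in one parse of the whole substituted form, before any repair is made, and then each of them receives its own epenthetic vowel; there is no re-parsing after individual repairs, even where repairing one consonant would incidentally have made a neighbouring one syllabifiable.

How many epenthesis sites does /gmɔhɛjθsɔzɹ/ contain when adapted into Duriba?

3

After substitution the input is /nmɔhɛjθsɔzɹ/.
The unsyllabifiable consonants are /n/, /θ/, /ɹ/; each receives one epenthetic vowel.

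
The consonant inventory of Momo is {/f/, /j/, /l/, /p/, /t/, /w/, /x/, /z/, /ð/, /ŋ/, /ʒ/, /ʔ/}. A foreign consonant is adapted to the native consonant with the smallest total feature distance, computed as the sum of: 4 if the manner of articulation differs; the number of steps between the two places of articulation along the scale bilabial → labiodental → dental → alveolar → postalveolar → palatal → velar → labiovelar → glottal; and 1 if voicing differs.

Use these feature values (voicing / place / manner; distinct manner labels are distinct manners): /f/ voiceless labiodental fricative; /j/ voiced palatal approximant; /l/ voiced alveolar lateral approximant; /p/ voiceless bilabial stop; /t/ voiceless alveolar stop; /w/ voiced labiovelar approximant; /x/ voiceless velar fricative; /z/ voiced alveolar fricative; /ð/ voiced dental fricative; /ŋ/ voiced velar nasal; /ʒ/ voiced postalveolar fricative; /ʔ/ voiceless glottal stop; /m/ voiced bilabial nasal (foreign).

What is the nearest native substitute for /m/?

/p/ is closest: manner differs (nasal→stop, +4), place distance 0 (bilabial→bilabial), voicing differs (+1); total 5. Next closest is /f/ at distance 6.

p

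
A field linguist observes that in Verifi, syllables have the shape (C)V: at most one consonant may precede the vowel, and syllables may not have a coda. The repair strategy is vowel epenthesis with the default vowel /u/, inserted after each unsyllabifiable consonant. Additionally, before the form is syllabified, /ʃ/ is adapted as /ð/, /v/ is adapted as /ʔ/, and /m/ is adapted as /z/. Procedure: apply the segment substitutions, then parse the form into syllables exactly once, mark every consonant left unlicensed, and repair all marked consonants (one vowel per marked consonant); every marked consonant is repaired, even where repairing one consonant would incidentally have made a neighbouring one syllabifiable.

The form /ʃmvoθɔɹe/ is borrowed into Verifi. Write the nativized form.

ðuzuʔoθɔɹe

Substitution: /ʃ/ → /ð/, /m/ → /z/, /v/ → /ʔ/, giving /ðzʔoθɔɹe/.
The consonants /ð/, /z/ cannot be parsed into a legal (C)V syllable (no codas are permitted; onsets are limited to one consonant).
Each unlicensed consonant becomes the onset of a new syllable: /ð/ → /ðu/, /z/ → /zu/.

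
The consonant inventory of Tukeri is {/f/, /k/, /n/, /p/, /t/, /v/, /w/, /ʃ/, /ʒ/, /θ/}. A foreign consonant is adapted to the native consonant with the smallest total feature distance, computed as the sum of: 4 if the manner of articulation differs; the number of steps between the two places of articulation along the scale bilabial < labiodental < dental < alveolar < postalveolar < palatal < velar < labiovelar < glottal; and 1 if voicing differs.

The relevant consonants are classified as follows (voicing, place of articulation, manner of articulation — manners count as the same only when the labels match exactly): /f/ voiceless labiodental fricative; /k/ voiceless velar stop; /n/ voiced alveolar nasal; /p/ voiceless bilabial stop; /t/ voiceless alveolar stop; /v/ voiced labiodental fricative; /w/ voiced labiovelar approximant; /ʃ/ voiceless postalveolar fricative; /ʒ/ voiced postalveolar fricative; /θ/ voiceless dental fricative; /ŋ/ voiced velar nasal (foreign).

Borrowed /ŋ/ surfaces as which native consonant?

/n/ is closest: same manner (nasal), place distance 3 (velar→alveolar), same voicing; total 3. Next closest is /k/ at distance 5.

n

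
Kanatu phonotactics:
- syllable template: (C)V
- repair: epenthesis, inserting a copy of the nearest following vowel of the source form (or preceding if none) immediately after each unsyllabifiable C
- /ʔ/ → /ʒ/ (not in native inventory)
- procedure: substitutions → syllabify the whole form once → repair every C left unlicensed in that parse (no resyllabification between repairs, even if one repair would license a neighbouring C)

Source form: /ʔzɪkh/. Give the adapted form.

ʒɪzɪkɪhɪ

Substitution: /ʔ/ → /ʒ/, giving /ʒzɪkh/.
Under (C)V, the unsyllabifiable consonants are /ʒ/, /k/, /h/ (no codas are permitted; onsets are limited to one consonant).
Epenthesis after each stranded consonant: /ʒ/ → /ʒɪ/, /k/ → /kɪ/, /h/ → /hɪ/.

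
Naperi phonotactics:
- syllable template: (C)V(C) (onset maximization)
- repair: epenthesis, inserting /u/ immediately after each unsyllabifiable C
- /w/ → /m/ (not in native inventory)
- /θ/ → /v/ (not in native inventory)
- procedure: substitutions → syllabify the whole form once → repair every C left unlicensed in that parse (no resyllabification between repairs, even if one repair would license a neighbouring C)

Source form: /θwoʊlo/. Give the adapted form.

vumoʊlo

Substitution: /θ/ → /v/, /w/ → /m/, giving /vmoʊlo/.
Under (C)V(C), the unsyllabifiable consonants are /v/ (at most one coda consonant is licensed; onsets are limited to one consonant).
Inserting the epenthetic vowel yields /v/ → /vu/.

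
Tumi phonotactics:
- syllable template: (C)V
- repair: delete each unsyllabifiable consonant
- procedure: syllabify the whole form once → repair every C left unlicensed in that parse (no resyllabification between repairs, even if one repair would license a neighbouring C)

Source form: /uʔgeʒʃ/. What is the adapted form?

Under (C)V, the unsyllabifiable consonants are /ʔ/, /ʒ/, /ʃ/ (no codas are permitted; onsets are limited to one consonant).
Deletion applies to /ʔ/, /ʒ/, /ʃ/.

uge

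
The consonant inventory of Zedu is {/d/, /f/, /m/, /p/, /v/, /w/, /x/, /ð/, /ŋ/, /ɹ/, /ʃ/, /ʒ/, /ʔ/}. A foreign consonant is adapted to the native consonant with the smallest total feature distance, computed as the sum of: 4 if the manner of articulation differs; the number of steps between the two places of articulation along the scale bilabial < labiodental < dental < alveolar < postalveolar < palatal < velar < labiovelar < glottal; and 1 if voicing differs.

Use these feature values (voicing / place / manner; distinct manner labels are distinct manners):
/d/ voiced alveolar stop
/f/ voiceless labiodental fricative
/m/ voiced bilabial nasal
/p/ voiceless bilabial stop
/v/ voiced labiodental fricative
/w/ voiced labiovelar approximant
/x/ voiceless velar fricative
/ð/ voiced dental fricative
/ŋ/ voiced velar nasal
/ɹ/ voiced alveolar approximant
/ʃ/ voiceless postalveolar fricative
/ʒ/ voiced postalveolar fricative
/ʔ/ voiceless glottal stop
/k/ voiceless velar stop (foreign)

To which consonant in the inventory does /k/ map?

/ʔ/ is closest: same manner (stop), place distance 2 (velar→glottal), same voicing; total 2. Next closest is /d/ at distance 4.

ʔ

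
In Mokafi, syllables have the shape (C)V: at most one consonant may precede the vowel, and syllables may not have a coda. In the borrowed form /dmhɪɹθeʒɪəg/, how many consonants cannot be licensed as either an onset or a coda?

4

Under (C)V, the unsyllabifiable consonants are /d/, /m/, /ɹ/, /g/ (no codas are permitted; onsets are limited to one consonant).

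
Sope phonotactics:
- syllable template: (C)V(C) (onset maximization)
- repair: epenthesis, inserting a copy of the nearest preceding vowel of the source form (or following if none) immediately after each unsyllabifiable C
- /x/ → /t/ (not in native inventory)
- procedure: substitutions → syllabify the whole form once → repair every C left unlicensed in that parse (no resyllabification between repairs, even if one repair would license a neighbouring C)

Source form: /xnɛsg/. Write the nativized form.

tɛnɛsgɛ

Substitution: /x/ → /t/, giving /tnɛsg/.
Syllabifying with onset maximization leaves /t/, /g/ stranded (at most one coda consonant is licensed; onsets are limited to one consonant).
Each unlicensed consonant becomes the onset of a new syllable: /t/ → /tɛ/, /g/ → /gɛ/.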